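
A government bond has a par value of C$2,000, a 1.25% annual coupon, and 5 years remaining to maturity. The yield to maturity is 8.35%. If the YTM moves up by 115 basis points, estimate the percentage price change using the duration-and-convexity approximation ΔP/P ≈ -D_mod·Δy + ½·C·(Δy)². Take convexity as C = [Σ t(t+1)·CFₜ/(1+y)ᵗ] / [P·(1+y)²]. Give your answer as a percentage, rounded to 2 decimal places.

-4.99%

With y = 0.0835:
  t   CF        PV=CF/(1+0.0835)^t    t·PV        t(t+1)·PV
  1        25.00        23.0734        23.0734          46.1467
  2        25.00        21.2952        42.5904         127.7713
  3        25.00        19.6541        58.9623         235.8493
  4        25.00        18.1395        72.5578         362.7892
  5     2,025.00     1,356.0648     6,780.3241      40,681.9446
  Σ                  1,438.2270     6,977.5081      41,454.5011
P = 1,438.2270; D_Mac = 4.85147 yrs; D_mod = 4.47759 yrs; C = 24.55197.
Duration effect: -4.47759 × (+0.0115) = -0.051492
Convexity effect: 0.5 × 24.55197 × (0.0115)² = +0.0016235
ΔP/P ≈ -0.051492 + 0.0016235 = -0.049869 = -4.9869%.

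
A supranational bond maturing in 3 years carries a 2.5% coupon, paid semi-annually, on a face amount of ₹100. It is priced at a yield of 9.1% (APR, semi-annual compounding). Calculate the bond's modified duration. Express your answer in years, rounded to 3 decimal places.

Periodic yield y = 0.0455. First find Macaulay duration:
  t   CF        PV=CF/(1+0.0455)^t    t·PV
  1         1.25         1.1956         1.1956
  2         1.25         1.1436         2.2871
  3         1.25         1.0938         3.2814
  4         1.25         1.0462         4.1848
  5         1.25         1.0007         5.0033
  6       101.25        77.5266       465.1597
  Σ                     83.0064       481.1119
P = 83.0064; Macaulay duration = 481.1119 / 83.0064 = 5.79608 half-year periods = 2.89804 years.
Modified duration = D_Mac / (1 + y) = 2.89804 / 1.0455 = 2.77192 years.

2.772 years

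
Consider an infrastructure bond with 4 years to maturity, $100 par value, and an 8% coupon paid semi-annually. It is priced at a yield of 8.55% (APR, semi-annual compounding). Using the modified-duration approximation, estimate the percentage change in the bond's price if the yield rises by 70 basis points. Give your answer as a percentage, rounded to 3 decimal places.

-2.347%

Periodic yield y = 0.04275. Modified duration first:
  t   CF        PV=CF/(1+0.04275)^t    t·PV
  1         4.00         3.8360         3.8360
  2         4.00         3.6787         7.3575
  3         4.00         3.5279        10.5838
  4         4.00         3.3833        13.5332
  5         4.00         3.2446        16.2229
  6         4.00         3.1116        18.6694
  7         4.00         2.9840        20.8880
  8       104.00        74.4032       595.2258
  Σ                     98.1693       686.3165
P = 98.1693; D_Mac = 6.99115 half-year periods = 3.49557 yrs; D_mod = 3.49557/(1+0.04275) = 3.35227 yrs.
ΔP/P ≈ -D_mod · Δy = -3.35227 × (+0.007) = -0.023466 = -2.3466%.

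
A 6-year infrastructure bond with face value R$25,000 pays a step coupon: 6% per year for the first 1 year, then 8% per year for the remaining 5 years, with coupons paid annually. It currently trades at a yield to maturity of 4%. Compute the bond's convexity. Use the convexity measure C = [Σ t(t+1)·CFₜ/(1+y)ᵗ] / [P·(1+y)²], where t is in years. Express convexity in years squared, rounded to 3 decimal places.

With y = 0.04:
  t   CF        PV=CF/(1+0.04)^t    t·PV        t(t+1)·PV
  1     1,500.00     1,442.3077     1,442.3077       2,884.6154
  2     2,000.00     1,849.1124     3,698.2249      11,094.6746
  3     2,000.00     1,777.9927     5,333.9782      21,335.9126
  4     2,000.00     1,709.6084     6,838.4335      34,192.1676
  5     2,000.00     1,643.8542     8,219.2711      49,315.6264
  6    27,000.00    21,338.4922   128,030.9532     896,216.6722
  Σ                 29,761.3676   153,563.1685   1,015,039.6688
P = 29,761.3676.
Convexity = Σ t(t+1)·PV / [P·(1+y)²] = 1,015,039.6688 / (29,761.3676 × 1.081600) = 31.53287.

31.533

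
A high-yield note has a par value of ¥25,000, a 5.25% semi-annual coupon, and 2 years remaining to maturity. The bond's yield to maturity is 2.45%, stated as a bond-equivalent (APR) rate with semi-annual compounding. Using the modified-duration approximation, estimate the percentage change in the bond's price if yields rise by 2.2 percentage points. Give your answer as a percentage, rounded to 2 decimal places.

Periodic yield y = 0.01225. Modified duration first:
  t   CF        PV=CF/(1+0.01225)^t    t·PV
  1       656.25       648.3082       648.3082
  2       656.25       640.4626     1,280.9251
  3       656.25       632.7118     1,898.1355
  4    25,656.25    24,436.6707    97,746.6829
  Σ                 26,358.1534   101,574.0518
P = 26,358.1534; D_Mac = 3.85361 half-year periods = 1.92681 yrs; D_mod = 1.92681/(1+0.01225) = 1.90349 yrs.
ΔP/P ≈ -D_mod · Δy = -1.90349 × (+0.022) = -0.041877 = -4.1877%.

-4.19%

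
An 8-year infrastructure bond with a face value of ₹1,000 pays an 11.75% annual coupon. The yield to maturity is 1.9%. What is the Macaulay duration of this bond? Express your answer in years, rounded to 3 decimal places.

Periodic yield y = 0.019. Discount each cash flow and weight by its year:
  t   CF        PV=CF/(1+0.019)^t    t·PV
  1       117.50       115.3091       115.3091
  2       117.50       113.1591       226.3182
  3       117.50       111.0492       333.1475
  4       117.50       108.9786       435.9143
  5       117.50       106.9466       534.7330
  6       117.50       104.9525       629.7150
  7       117.50       102.9956       720.9690
  8     1,117.50       961.2892     7,690.3135
  Σ                  1,724.6798    10,686.4197
Price P = Σ PV = 1,724.6798.
Macaulay duration = Σ(t·PV) / P = 10,686.4197 / 1,724.6798 = 6.19618 years.

6.196 years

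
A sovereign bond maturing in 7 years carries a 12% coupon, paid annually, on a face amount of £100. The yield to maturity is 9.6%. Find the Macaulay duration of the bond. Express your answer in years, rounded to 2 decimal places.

Periodic yield y = 0.096. Discount each cash flow and weight by its year:
  t   CF        PV=CF/(1+0.096)^t    t·PV
  1        12.00        10.9489        10.9489
  2        12.00         9.9899        19.9798
  3        12.00         9.1149        27.3446
  4        12.00         8.3165        33.2659
  5        12.00         7.5880        37.9401
  6        12.00         6.9234        41.5403
  7       112.00        58.9582       412.7073
  Σ                    111.8397       583.7268
Price P = Σ PV = 111.8397.
Macaulay duration = Σ(t·PV) / P = 583.7268 / 111.8397 = 5.21932 years.

5.22 years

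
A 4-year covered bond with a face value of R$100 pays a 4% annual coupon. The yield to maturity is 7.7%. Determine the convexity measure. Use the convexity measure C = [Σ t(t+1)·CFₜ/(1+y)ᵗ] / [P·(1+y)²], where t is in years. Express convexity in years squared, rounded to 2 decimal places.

With y = 0.077:
  t   CF        PV=CF/(1+0.077)^t    t·PV        t(t+1)·PV
  1         4.00         3.7140         3.7140           7.4280
  2         4.00         3.4485         6.8970          20.6909
  3         4.00         3.2019         9.6058          38.4233
  4       104.00        77.2984       309.1936       1,545.9681
  Σ                     87.6628       329.4104       1,612.5103
P = 87.6628.
Convexity = Σ t(t+1)·PV / [P·(1+y)²] = 1,612.5103 / (87.6628 × 1.159929) = 15.85826.

15.86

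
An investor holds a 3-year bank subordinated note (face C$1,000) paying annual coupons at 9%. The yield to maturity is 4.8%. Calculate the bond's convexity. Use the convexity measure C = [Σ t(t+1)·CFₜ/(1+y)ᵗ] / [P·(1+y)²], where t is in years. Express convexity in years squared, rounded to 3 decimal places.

9.823

With y = 0.048:
  t   CF        PV=CF/(1+0.048)^t    t·PV        t(t+1)·PV
  1        90.00        85.8779        85.8779         171.7557
  2        90.00        81.9445       163.8891         491.6672
  3     1,090.00       946.9840     2,840.9521      11,363.8082
  Σ                  1,114.8064     3,090.7190      12,027.2311
P = 1,114.8064.
Convexity = Σ t(t+1)·PV / [P·(1+y)²] = 12,027.2311 / (1,114.8064 × 1.098304) = 9.82299.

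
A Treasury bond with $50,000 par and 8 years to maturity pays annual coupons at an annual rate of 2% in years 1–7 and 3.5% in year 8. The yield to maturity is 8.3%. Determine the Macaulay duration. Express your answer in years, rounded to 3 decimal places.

Periodic yield y = 0.083. Discount each cash flow and weight by its year:
  t   CF        PV=CF/(1+0.083)^t    t·PV
  1     1,000.00       923.3610       923.3610
  2     1,000.00       852.5956     1,705.1912
  3     1,000.00       787.2536     2,361.7607
  4     1,000.00       726.9193     2,907.6770
  5     1,000.00       671.2089     3,356.0446
  6     1,000.00       619.7682     3,718.6090
  7     1,000.00       572.2698     4,005.8884
  8    51,750.00    27,345.3006   218,762.4044
  Σ                 32,498.6768   237,740.9363
Price P = Σ PV = 32,498.6768.
Macaulay duration = Σ(t·PV) / P = 237,740.9363 / 32,498.6768 = 7.31540 years.

7.315 years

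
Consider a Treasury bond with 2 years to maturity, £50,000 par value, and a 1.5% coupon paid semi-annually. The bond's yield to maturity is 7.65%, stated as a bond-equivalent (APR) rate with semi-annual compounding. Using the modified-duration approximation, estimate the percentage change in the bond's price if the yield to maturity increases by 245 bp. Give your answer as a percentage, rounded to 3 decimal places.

-4.663%

Periodic yield y = 0.03825. Modified duration first:
  t   CF        PV=CF/(1+0.03825)^t    t·PV
  1       375.00       361.1847       361.1847
  2       375.00       347.8783       695.7567
  3       375.00       335.0622     1,005.1866
  4    50,375.00    43,351.8165   173,407.2661
  Σ                 44,395.9418   175,469.3941
P = 44,395.9418; D_Mac = 3.95237 half-year periods = 1.97619 yrs; D_mod = 1.97619/(1+0.03825) = 1.90338 yrs.
ΔP/P ≈ -D_mod · Δy = -1.90338 × (+0.0245) = -0.046633 = -4.6633%.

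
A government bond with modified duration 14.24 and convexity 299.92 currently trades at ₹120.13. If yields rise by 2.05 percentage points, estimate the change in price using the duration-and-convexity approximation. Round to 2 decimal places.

-₹27.50

Duration effect: -D_mod·Δy = -14.24 × (+0.0205) = -0.291920
Convexity effect: ½·C·(Δy)² = 0.5 × 299.92 × (0.0205)² = +0.06302069
ΔP/P ≈ -0.291920 + 0.06302069 = -0.22889931
ΔP ≈ 120.13 × (-0.22889931) = -27.4976741103.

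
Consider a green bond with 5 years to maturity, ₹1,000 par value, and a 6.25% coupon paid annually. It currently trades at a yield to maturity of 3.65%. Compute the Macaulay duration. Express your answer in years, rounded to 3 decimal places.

Periodic yield y = 0.0365. Discount each cash flow and weight by its year:
  t   CF        PV=CF/(1+0.0365)^t    t·PV
  1        62.50        60.2991        60.2991
  2        62.50        58.1757       116.3513
  3        62.50        56.1270       168.3811
  4        62.50        54.1505       216.6022
  5     1,062.50       888.1420     4,440.7100
  Σ                  1,116.8943     5,002.3437
Price P = Σ PV = 1,116.8943.
Macaulay duration = Σ(t·PV) / P = 5,002.3437 / 1,116.8943 = 4.47880 years.

4.479 years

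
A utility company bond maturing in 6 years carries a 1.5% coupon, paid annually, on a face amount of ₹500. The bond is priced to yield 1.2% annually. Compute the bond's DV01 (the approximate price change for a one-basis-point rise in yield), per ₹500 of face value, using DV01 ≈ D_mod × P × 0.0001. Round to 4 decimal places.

Periodic yield y = 0.012.
  t   CF        PV=CF/(1+0.012)^t    t·PV
  1         7.50         7.4111         7.4111
  2         7.50         7.3232        14.6464
  3         7.50         7.2364        21.7091
  4         7.50         7.1505        28.6022
  5         7.50         7.0658        35.3288
  6       507.50       472.4469     2,834.6812
  Σ                    508.6338     2,942.3787
P = 508.6338; D_Mac = 5.78487 yrs; D_mod = 5.71627 yrs.
DV01 ≈ 5.71627 × 508.6338 × 0.0001 = 0.290749.

₹0.2907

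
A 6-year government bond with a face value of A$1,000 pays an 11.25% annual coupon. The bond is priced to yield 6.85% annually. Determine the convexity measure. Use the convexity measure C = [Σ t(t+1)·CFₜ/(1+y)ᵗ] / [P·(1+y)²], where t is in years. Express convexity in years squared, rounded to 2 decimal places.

27.10

With y = 0.0685:
  t   CF        PV=CF/(1+0.0685)^t    t·PV        t(t+1)·PV
  1       112.50       105.2878       105.2878         210.5756
  2       112.50        98.5379       197.0759         591.2276
  3       112.50        92.2208       276.6624       1,106.6497
  4       112.50        86.3087       345.2347       1,726.1734
  5       112.50        80.7755       403.8777       2,423.2663
  6     1,112.50       747.5717     4,485.4303      31,398.0120
  Σ                  1,210.7025     5,813.5688      37,455.9046
P = 1,210.7025.
Convexity = Σ t(t+1)·PV / [P·(1+y)²] = 37,455.9046 / (1,210.7025 × 1.141692) = 27.09779.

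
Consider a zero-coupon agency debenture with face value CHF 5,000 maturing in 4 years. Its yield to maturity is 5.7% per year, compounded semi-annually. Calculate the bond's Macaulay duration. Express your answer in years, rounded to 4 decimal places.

A zero-coupon bond has a single cash flow at maturity, so its Macaulay duration equals its maturity: 4 years.
(Equivalently: 8 semi-annual periods ÷ 2 = 4 years.)

4.0000 years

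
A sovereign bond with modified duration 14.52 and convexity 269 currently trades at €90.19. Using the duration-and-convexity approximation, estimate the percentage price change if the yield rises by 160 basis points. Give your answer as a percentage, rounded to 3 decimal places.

Duration effect: -D_mod·Δy = -14.52 × (+0.016) = -0.232320
Convexity effect: ½·C·(Δy)² = 0.5 × 269 × (0.016)² = +0.0344320
ΔP/P ≈ -0.232320 + 0.0344320 = -0.197888
= -19.7888%.

-19.789%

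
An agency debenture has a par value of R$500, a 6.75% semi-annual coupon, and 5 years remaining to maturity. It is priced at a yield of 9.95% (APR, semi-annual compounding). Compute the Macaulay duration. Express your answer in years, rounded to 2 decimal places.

4.27 years

Periodic yield y = 0.04975. Discount each cash flow and weight by its period:
  t   CF        PV=CF/(1+0.04975)^t    t·PV
  1       16.875        16.0753        16.0753
  2       16.875        15.3134        30.6268
  3       16.875        14.5877        43.7630
  4       16.875        13.8963        55.5853
  5       16.875        13.2378        66.1888
  6       16.875        12.6104        75.6623
  7       16.875        12.0128        84.0893
  8       16.875        11.4434        91.5475
  9       16.875        10.9011        98.1100
  10     516.875       318.0729     3,180.7292
  Σ                    438.1511     3,742.3776
Price P = Σ PV = 438.1511.
Macaulay duration = Σ(t·PV) / P = 3,742.3776 / 438.1511 = 8.54130 half-year periods.
In years: 8.54130 / 2 = 4.27065 years.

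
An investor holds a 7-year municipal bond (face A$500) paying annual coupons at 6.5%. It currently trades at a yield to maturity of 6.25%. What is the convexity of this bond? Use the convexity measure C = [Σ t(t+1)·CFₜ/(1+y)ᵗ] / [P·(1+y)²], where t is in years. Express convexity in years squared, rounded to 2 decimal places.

With y = 0.0625:
  t   CF        PV=CF/(1+0.0625)^t    t·PV        t(t+1)·PV
  1        32.50        30.5882        30.5882          61.1765
  2        32.50        28.7889        57.5779         172.7336
  3        32.50        27.0955        81.2864         325.1455
  4        32.50        25.5016       102.0064         510.0322
  5        32.50        24.0015       120.0076         720.0455
  6        32.50        22.5897       135.5380         948.7658
  7       532.50       348.3510     2,438.4569      19,507.6551
  Σ                    506.9164     2,965.4613      22,245.5541
P = 506.9164.
Convexity = Σ t(t+1)·PV / [P·(1+y)²] = 22,245.5541 / (506.9164 × 1.128906) = 38.87309.

38.87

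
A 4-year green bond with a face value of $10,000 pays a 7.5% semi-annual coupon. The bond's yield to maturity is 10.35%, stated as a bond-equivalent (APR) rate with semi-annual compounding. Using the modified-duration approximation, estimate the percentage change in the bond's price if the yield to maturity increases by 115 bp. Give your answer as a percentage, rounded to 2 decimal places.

-3.83%

Periodic yield y = 0.05175. Modified duration first:
  t   CF        PV=CF/(1+0.05175)^t    t·PV
  1       375.00       356.5486       356.5486
  2       375.00       339.0051       678.0102
  3       375.00       322.3248       966.9744
  4       375.00       306.4652     1,225.8609
  5       375.00       291.3860     1,456.9299
  6       375.00       277.0487     1,662.2923
  7       375.00       263.4169     1,843.9183
  8    10,375.00     6,929.2773    55,434.2182
  Σ                  9,085.4726    63,624.7527
P = 9,085.4726; D_Mac = 7.00291 half-year periods = 3.50146 yrs; D_mod = 3.50146/(1+0.05175) = 3.32917 yrs.
ΔP/P ≈ -D_mod · Δy = -3.32917 × (+0.0115) = -0.038285 = -3.8285%.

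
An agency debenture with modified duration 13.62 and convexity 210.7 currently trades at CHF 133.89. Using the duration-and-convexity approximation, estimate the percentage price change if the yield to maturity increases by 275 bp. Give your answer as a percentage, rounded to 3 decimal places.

Duration effect: -D_mod·Δy = -13.62 × (+0.0275) = -0.374550
Convexity effect: ½·C·(Δy)² = 0.5 × 210.7 × (0.0275)² = +0.0796709375
ΔP/P ≈ -0.374550 + 0.0796709375 = -0.2948790625
= -29.48790625%.

-29.488%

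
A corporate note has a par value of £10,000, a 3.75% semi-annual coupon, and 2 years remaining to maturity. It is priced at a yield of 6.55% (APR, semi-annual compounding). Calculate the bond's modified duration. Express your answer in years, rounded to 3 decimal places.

Periodic yield y = 0.03275. First find Macaulay duration:
  t   CF        PV=CF/(1+0.03275)^t    t·PV
  1       187.50       181.5541       181.5541
  2       187.50       175.7968       351.5935
  3       187.50       170.2220       510.6660
  4    10,187.50     8,955.4375    35,821.7500
  Σ                  9,483.0103    36,865.5636
P = 9,483.0103; Macaulay duration = 36,865.5636 / 9,483.0103 = 3.88754 half-year periods = 1.94377 years.
Modified duration = D_Mac / (1 + y) = 1.94377 / 1.03275 = 1.88213 years.

1.882 years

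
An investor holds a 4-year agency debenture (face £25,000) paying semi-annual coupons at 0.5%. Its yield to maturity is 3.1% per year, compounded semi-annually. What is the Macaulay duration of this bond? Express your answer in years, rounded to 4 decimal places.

Periodic yield y = 0.0155. Discount each cash flow and weight by its period:
  t   CF        PV=CF/(1+0.0155)^t    t·PV
  1        62.50        61.5460        61.5460
  2        62.50        60.6066       121.2133
  3        62.50        59.6816       179.0447
  4        62.50        58.7706       235.0825
  5        62.50        57.8736       289.3679
  6        62.50        56.9902       341.9414
  7        62.50        56.1204       392.8426
  8    25,062.50    22,160.7762   177,286.2097
  Σ                 22,572.3653   178,907.2481
Price P = Σ PV = 22,572.3653.
Macaulay duration = Σ(t·PV) / P = 178,907.2481 / 22,572.3653 = 7.92594 half-year periods.
In years: 7.92594 / 2 = 3.96297 years.

3.9630 years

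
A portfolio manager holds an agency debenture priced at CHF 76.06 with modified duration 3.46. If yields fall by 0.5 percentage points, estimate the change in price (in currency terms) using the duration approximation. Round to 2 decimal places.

+CHF 1.32

Duration approximation: ΔP/P ≈ -D_mod · Δy = -3.46 × (-0.005) = +0.017300.
ΔP ≈ 76.06 × (+0.017300) = +1.315838.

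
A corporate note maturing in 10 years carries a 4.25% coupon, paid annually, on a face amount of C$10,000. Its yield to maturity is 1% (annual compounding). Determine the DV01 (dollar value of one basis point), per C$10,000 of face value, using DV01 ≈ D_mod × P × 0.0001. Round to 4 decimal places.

C$11.1225

Periodic yield y = 0.01.
  t   CF        PV=CF/(1+0.01)^t    t·PV
  1       425.00       420.7921       420.7921
  2       425.00       416.6258       833.2516
  3       425.00       412.5008     1,237.5024
  4       425.00       408.4166     1,633.6666
  5       425.00       404.3729     2,021.8646
  6       425.00       400.3692     2,402.2153
  7       425.00       396.4052     2,774.8362
  8       425.00       392.4804     3,139.8430
  9       425.00       388.5944     3,497.3498
  10   10,425.00     9,437.6165    94,376.1650
  Σ                 13,078.1740   112,337.4867
P = 13,078.1740; D_Mac = 8.58969 yrs; D_mod = 8.50465 yrs.
DV01 ≈ 8.50465 × 13,078.1740 × 0.0001 = 11.122523.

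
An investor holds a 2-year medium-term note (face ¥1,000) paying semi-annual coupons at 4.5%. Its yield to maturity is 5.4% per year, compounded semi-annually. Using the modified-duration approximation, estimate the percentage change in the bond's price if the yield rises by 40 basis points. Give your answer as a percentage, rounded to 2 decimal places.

-0.75%

Periodic yield y = 0.027. Modified duration first:
  t   CF        PV=CF/(1+0.027)^t    t·PV
  1        22.50        21.9085        21.9085
  2        22.50        21.3325        42.6650
  3        22.50        20.7717        62.3150
  4     1,022.50       919.1397     3,676.5589
  Σ                    983.1524     3,803.4474
P = 983.1524; D_Mac = 3.86862 half-year periods = 1.93431 yrs; D_mod = 1.93431/(1+0.027) = 1.88346 yrs.
ΔP/P ≈ -D_mod · Δy = -1.88346 × (+0.004) = -0.007534 = -0.7534%.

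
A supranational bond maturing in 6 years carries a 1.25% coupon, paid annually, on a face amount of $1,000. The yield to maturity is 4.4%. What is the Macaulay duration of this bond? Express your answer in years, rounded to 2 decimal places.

5.80 years

Periodic yield y = 0.044. Discount each cash flow and weight by its year:
  t   CF        PV=CF/(1+0.044)^t    t·PV
  1        12.50        11.9732        11.9732
  2        12.50        11.4686        22.9371
  3        12.50        10.9852        32.9556
  4        12.50        10.5222        42.0889
  5        12.50        10.0788        50.3938
  6     1,012.50       781.9735     4,691.8410
  Σ                    837.0015     4,852.1898
Price P = Σ PV = 837.0015.
Macaulay duration = Σ(t·PV) / P = 4,852.1898 / 837.0015 = 5.79711 years.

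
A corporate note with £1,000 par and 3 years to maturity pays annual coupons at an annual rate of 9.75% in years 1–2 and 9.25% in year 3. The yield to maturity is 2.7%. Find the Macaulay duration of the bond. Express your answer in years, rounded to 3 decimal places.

2.764 years

Periodic yield y = 0.027. Discount each cash flow and weight by its year:
  t   CF        PV=CF/(1+0.027)^t    t·PV
  1        97.50        94.9367        94.9367
  2        97.50        92.4408       184.8816
  3     1,092.50     1,008.5794     3,025.7383
  Σ                  1,195.9570     3,305.5567
Price P = Σ PV = 1,195.9570.
Macaulay duration = Σ(t·PV) / P = 3,305.5567 / 1,195.9570 = 2.76394 years.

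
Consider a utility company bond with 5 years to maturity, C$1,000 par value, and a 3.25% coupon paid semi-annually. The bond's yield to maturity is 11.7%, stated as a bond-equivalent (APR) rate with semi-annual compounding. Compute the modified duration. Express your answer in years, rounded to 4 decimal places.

4.3122 years

Periodic yield y = 0.0585. First find Macaulay duration:
  t   CF        PV=CF/(1+0.0585)^t    t·PV
  1        16.25        15.3519        15.3519
  2        16.25        14.5035        29.0069
  3        16.25        13.7019        41.1057
  4        16.25        12.9446        51.7786
  5        16.25        12.2292        61.1461
  6        16.25        11.5534        69.3201
  7        16.25        10.9148        76.4039
  8        16.25        10.3116        82.4929
  9        16.25         9.7417        87.6755
  10    1,016.25       575.5618     5,755.6176
  Σ                    686.8144     6,269.8992
P = 686.8144; Macaulay duration = 6,269.8992 / 686.8144 = 9.12896 half-year periods = 4.56448 years.
Modified duration = D_Mac / (1 + y) = 4.56448 / 1.0585 = 4.31221 years.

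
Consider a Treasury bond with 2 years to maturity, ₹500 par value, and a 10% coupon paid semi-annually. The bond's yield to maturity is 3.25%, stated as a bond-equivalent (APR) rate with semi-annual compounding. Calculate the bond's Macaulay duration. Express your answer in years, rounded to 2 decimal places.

Periodic yield y = 0.01625. Discount each cash flow and weight by its period:
  t   CF        PV=CF/(1+0.01625)^t    t·PV
  1        25.00        24.6002        24.6002
  2        25.00        24.2069        48.4138
  3        25.00        23.8198        71.4594
  4       525.00       492.2175     1,968.8701
  Σ                    564.8445     2,113.3435
Price P = Σ PV = 564.8445.
Macaulay duration = Σ(t·PV) / P = 2,113.3435 / 564.8445 = 3.74146 half-year periods.
In years: 3.74146 / 2 = 1.87073 years.

1.87 years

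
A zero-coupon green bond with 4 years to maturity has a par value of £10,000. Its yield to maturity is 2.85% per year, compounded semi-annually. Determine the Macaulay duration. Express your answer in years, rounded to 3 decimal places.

A zero-coupon bond has a single cash flow at maturity, so its Macaulay duration equals its maturity: 4 years.
(Equivalently: 8 semi-annual periods ÷ 2 = 4 years.)

4.000 years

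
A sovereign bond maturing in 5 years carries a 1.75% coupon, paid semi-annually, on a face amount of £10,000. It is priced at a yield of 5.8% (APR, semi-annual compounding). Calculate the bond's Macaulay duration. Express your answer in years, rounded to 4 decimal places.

Periodic yield y = 0.029. Discount each cash flow and weight by its period:
  t   CF        PV=CF/(1+0.029)^t    t·PV
  1        87.50        85.0340        85.0340
  2        87.50        82.6375       165.2751
  3        87.50        80.3086       240.9257
  4        87.50        78.0453       312.1811
  5        87.50        75.8457       379.2287
  6        87.50        73.7082       442.2492
  7        87.50        71.6309       501.4163
  8        87.50        69.6122       556.8972
  9        87.50        67.6503       608.8526
  10   10,087.50     7,579.3123    75,793.1226
  Σ                  8,263.7849    79,085.1825
Price P = Σ PV = 8,263.7849.
Macaulay duration = Σ(t·PV) / P = 79,085.1825 / 8,263.7849 = 9.57009 half-year periods.
In years: 9.57009 / 2 = 4.78505 years.

4.7850 years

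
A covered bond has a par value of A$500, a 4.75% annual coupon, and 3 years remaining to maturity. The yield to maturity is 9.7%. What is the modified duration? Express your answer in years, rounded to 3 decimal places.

2.604 years

Periodic yield y = 0.097. First find Macaulay duration:
  t   CF        PV=CF/(1+0.097)^t    t·PV
  1        23.75        21.6500        21.6500
  2        23.75        19.7356        39.4712
  3       523.75       396.7383     1,190.2150
  Σ                    438.1239     1,251.3361
P = 438.1239; Macaulay duration = 1,251.3361 / 438.1239 = 2.85612 years.
Modified duration = D_Mac / (1 + y) = 2.85612 / 1.097 = 2.60358 years.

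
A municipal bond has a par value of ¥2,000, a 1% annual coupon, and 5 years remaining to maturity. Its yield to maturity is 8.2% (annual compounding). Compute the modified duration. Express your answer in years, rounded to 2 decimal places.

4.51 years

Periodic yield y = 0.082. First find Macaulay duration:
  t   CF        PV=CF/(1+0.082)^t    t·PV
  1        20.00        18.4843        18.4843
  2        20.00        17.0834        34.1669
  3        20.00        15.7888        47.3663
  4        20.00        14.5922        58.3688
  5     2,020.00     1,362.1190     6,810.5952
  Σ                  1,428.0678     6,968.9815
P = 1,428.0678; Macaulay duration = 6,968.9815 / 1,428.0678 = 4.88001 years.
Modified duration = D_Mac / (1 + y) = 4.88001 / 1.082 = 4.51017 years.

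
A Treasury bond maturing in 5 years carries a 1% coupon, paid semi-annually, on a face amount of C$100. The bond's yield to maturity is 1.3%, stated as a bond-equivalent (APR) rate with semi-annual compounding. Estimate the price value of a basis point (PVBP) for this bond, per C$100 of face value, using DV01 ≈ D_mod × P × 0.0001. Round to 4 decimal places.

C$0.0479

Periodic yield y = 0.0065.
  t   CF        PV=CF/(1+0.0065)^t    t·PV
  1         0.50         0.4968         0.4968
  2         0.50         0.4936         0.9871
  3         0.50         0.4904         1.4711
  4         0.50         0.4872         1.9488
  5         0.50         0.4841         2.4203
  6         0.50         0.4809         2.8856
  7         0.50         0.4778         3.3448
  8         0.50         0.4747         3.7980
  9         0.50         0.4717         4.2451
  10      100.50        94.1951       941.9509
  Σ                     98.5523       963.5486
P = 98.5523; D_Mac = 9.77703 half-year periods = 4.88852 yrs; D_mod = 4.85695 yrs.
DV01 ≈ 4.85695 × 98.5523 × 0.0001 = 0.047866.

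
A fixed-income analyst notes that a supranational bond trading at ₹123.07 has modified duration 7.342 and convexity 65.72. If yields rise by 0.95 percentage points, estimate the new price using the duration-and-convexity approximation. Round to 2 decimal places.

₹114.85

Duration effect: -D_mod·Δy = -7.342 × (+0.0095) = -0.069749
Convexity effect: ½·C·(Δy)² = 0.5 × 65.72 × (0.0095)² = +0.002965615
ΔP/P ≈ -0.069749 + 0.002965615 = -0.066783385
New price ≈ 123.07 × (1 - 0.066783385) = 114.85096880805.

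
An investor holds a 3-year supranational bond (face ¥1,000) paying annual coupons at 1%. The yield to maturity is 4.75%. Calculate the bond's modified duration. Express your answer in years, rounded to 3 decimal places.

Periodic yield y = 0.0475. First find Macaulay duration:
  t   CF        PV=CF/(1+0.0475)^t    t·PV
  1        10.00         9.5465         9.5465
  2        10.00         9.1136        18.2273
  3     1,010.00       878.7377     2,636.2132
  Σ                    897.3979     2,663.9870
P = 897.3979; Macaulay duration = 2,663.9870 / 897.3979 = 2.96857 years.
Modified duration = D_Mac / (1 + y) = 2.96857 / 1.0475 = 2.83396 years.

2.834 years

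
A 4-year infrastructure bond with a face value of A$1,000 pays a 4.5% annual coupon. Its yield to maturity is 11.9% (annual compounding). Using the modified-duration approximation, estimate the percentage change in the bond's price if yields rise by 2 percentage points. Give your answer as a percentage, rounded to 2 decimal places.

Periodic yield y = 0.119. Modified duration first:
  t   CF        PV=CF/(1+0.119)^t    t·PV
  1        45.00        40.2145        40.2145
  2        45.00        35.9379        71.8757
  3        45.00        32.1161        96.3482
  4     1,045.00       666.4935     2,665.9742
  Σ                    774.7619     2,874.4126
P = 774.7619; D_Mac = 3.71006 yrs; D_mod = 3.71006/(1+0.119) = 3.31551 yrs.
ΔP/P ≈ -D_mod · Δy = -3.31551 × (+0.02) = -0.066310 = -6.6310%.

-6.63%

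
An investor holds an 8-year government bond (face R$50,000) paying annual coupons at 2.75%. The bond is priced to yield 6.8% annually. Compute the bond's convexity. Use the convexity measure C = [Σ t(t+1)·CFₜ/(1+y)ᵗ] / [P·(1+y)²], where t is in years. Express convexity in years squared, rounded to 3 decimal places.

54.415

With y = 0.068:
  t   CF        PV=CF/(1+0.068)^t    t·PV        t(t+1)·PV
  1     1,375.00     1,287.4532     1,287.4532       2,574.9064
  2     1,375.00     1,205.4805     2,410.9610       7,232.8831
  3     1,375.00     1,128.7271     3,386.1812      13,544.7248
  4     1,375.00     1,056.8606     4,227.4422      21,137.2110
  5     1,375.00       989.5698     4,947.8490      29,687.0941
  6     1,375.00       926.5635     5,559.3809      38,915.6665
  7     1,375.00       867.5688     6,072.9817      48,583.8533
  8    51,375.00    30,351.6156   242,812.9248   2,185,316.3235
  Σ                 37,813.8390   270,705.1740   2,346,992.6626
P = 37,813.8390.
Convexity = Σ t(t+1)·PV / [P·(1+y)²] = 2,346,992.6626 / (37,813.8390 × 1.140624) = 54.41498.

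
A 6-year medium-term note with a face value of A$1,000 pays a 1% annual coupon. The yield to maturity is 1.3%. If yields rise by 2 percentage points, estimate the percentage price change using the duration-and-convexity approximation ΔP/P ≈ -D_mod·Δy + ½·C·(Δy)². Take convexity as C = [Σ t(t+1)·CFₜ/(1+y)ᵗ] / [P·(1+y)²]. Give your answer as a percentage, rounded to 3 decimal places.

With y = 0.013:
  t   CF        PV=CF/(1+0.013)^t    t·PV        t(t+1)·PV
  1        10.00         9.8717         9.8717          19.7433
  2        10.00         9.7450        19.4900          58.4699
  3        10.00         9.6199        28.8598         115.4391
  4        10.00         9.4965        37.9859         189.9294
  5        10.00         9.3746        46.8730         281.2380
  6     1,010.00       934.6838     5,608.1026      39,256.7183
  Σ                    982.7914     5,751.1829      39,921.5381
P = 982.7914; D_Mac = 5.85189 yrs; D_mod = 5.77679 yrs; C = 39.58467.
Duration effect: -5.77679 × (+0.02) = -0.115536
Convexity effect: 0.5 × 39.58467 × (0.02)² = +0.0079169
ΔP/P ≈ -0.115536 + 0.0079169 = -0.107619 = -10.7619%.

-10.762%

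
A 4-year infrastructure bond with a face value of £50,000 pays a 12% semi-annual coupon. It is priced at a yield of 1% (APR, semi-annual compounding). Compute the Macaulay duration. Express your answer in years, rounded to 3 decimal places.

Periodic yield y = 0.005. Discount each cash flow and weight by its period:
  t   CF        PV=CF/(1+0.005)^t    t·PV
  1     3,000.00     2,985.0746     2,985.0746
  2     3,000.00     2,970.2235     5,940.4470
  3     3,000.00     2,955.4463     8,866.3388
  4     3,000.00     2,940.7426    11,762.9703
  5     3,000.00     2,926.1120    14,630.5600
  6     3,000.00     2,911.5542    17,469.3254
  7     3,000.00     2,897.0689    20,279.4822
  8    53,000.00    50,926.9158   407,415.3264
  Σ                 71,513.1379   489,349.5248
Price P = Σ PV = 71,513.1379.
Macaulay duration = Σ(t·PV) / P = 489,349.5248 / 71,513.1379 = 6.84279 half-year periods.
In years: 6.84279 / 2 = 3.42140 years.

3.421 years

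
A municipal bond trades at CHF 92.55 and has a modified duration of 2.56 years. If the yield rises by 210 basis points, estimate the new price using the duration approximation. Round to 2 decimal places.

CHF 87.57

Duration approximation: ΔP/P ≈ -D_mod · Δy = -2.56 × (+0.021) = -0.053760.
New price ≈ 92.55 × (1 - 0.053760) = 87.574512.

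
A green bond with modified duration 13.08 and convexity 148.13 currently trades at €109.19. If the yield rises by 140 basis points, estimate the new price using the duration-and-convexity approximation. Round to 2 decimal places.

€90.78

Duration effect: -D_mod·Δy = -13.08 × (+0.014) = -0.183120
Convexity effect: ½·C·(Δy)² = 0.5 × 148.13 × (0.014)² = +0.01451674
ΔP/P ≈ -0.183120 + 0.01451674 = -0.16860326
New price ≈ 109.19 × (1 - 0.16860326) = 90.7802100406.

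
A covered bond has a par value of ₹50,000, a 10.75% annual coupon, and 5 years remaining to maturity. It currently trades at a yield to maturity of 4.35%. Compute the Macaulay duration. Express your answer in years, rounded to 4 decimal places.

Periodic yield y = 0.0435. Discount each cash flow and weight by its year:
  t   CF        PV=CF/(1+0.0435)^t    t·PV
  1     5,375.00     5,150.9344     5,150.9344
  2     5,375.00     4,936.2093     9,872.4185
  3     5,375.00     4,730.4353    14,191.3060
  4     5,375.00     4,533.2394    18,132.9576
  5    55,375.00    44,756.0213   223,780.1067
  Σ                 64,106.8397   271,127.7231
Price P = Σ PV = 64,106.8397.
Macaulay duration = Σ(t·PV) / P = 271,127.7231 / 64,106.8397 = 4.22931 years.

4.2293 years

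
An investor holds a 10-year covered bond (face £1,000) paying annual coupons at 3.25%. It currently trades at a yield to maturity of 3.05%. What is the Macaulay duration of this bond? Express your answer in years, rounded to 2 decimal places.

8.71 years

Periodic yield y = 0.0305. Discount each cash flow and weight by its year:
  t   CF        PV=CF/(1+0.0305)^t    t·PV
  1        32.50        31.5381        31.5381
  2        32.50        30.6046        61.2093
  3        32.50        29.6988        89.0965
  4        32.50        28.8198       115.2793
  5        32.50        27.9668       139.8342
  6        32.50        27.1391       162.8346
  7        32.50        26.3359       184.3510
  8        32.50        25.5564       204.4511
  9        32.50        24.8000       223.1999
  10    1,032.50       764.5574     7,645.5741
  Σ                  1,017.0170     8,857.3679
Price P = Σ PV = 1,017.0170.
Macaulay duration = Σ(t·PV) / P = 8,857.3679 / 1,017.0170 = 8.70916 years.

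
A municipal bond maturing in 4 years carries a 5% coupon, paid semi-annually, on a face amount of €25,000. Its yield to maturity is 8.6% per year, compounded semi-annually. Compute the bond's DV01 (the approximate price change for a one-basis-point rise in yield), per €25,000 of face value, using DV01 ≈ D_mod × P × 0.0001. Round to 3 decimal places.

€7.699

Periodic yield y = 0.043.
  t   CF        PV=CF/(1+0.043)^t    t·PV
  1       625.00       599.2330       599.2330
  2       625.00       574.5283     1,149.0565
  3       625.00       550.8421     1,652.5262
  4       625.00       528.1324     2,112.5295
  5       625.00       506.3589     2,531.7947
  6       625.00       485.4832     2,912.8989
  7       625.00       465.4680     3,258.2762
  8    25,625.00    18,297.4010   146,379.2082
  Σ                 22,007.4468   160,595.5232
P = 22,007.4468; D_Mac = 7.29733 half-year periods = 3.64866 yrs; D_mod = 3.49824 yrs.
DV01 ≈ 3.49824 × 22,007.4468 × 0.0001 = 7.698731.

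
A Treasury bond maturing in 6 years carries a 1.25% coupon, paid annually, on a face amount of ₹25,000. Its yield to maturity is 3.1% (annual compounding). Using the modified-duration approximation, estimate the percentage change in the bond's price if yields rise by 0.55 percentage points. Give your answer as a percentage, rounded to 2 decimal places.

Periodic yield y = 0.031. Modified duration first:
  t   CF        PV=CF/(1+0.031)^t    t·PV
  1       312.50       303.1038       303.1038
  2       312.50       293.9901       587.9802
  3       312.50       285.1504       855.4513
  4       312.50       276.5766     1,106.3062
  5       312.50       268.2605     1,341.3024
  6    25,312.50    21,075.7505   126,454.5031
  Σ                 22,502.8318   130,648.6469
P = 22,502.8318; D_Mac = 5.80588 yrs; D_mod = 5.80588/(1+0.031) = 5.63131 yrs.
ΔP/P ≈ -D_mod · Δy = -5.63131 × (+0.0055) = -0.030972 = -3.0972%.

-3.10%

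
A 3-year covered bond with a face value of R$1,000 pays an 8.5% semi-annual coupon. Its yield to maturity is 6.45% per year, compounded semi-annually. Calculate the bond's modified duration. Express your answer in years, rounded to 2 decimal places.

2.63 years

Periodic yield y = 0.03225. First find Macaulay duration:
  t   CF        PV=CF/(1+0.03225)^t    t·PV
  1        42.50        41.1722        41.1722
  2        42.50        39.8859        79.7718
  3        42.50        38.6397       115.9192
  4        42.50        37.4325       149.7302
  5        42.50        36.2631       181.3153
  6     1,042.50       861.7211     5,170.3264
  Σ                  1,055.1145     5,738.2351
P = 1,055.1145; Macaulay duration = 5,738.2351 / 1,055.1145 = 5.43850 half-year periods = 2.71925 years.
Modified duration = D_Mac / (1 + y) = 2.71925 / 1.03225 = 2.63429 years.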